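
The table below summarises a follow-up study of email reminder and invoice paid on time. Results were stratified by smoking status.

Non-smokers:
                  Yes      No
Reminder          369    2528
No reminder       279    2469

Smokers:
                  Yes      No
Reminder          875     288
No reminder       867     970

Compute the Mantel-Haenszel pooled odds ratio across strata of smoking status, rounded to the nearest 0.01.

OR_MH = Σ(aᵢdᵢ/nᵢ) / Σ(bᵢcᵢ/nᵢ), where nᵢ is the stratum total.
Stratum 1 (Non-smokers): n = 5645; a·d/n = 369·2469/5645 = 161.3926; b·c/n = 2528·279/5645 = 124.9446
Stratum 2 (Smokers): n = 3000; a·d/n = 875·970/3000 = 282.9167; b·c/n = 288·867/3000 = 83.2320
OR_MH = (161.3926 + 282.9167) / (124.9446 + 83.2320) = 444.3092 / 208.1766 = 2.13429

2.13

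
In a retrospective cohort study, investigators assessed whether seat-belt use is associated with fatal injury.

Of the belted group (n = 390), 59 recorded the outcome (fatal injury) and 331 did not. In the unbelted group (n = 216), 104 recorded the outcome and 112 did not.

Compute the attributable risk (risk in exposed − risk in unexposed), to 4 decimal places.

-0.3302

From the description: a = 59, b = 331, c = 104, d = 112.
Risk in exposed = 59/390 = 0.151282; risk in unexposed = 104/216 = 0.481481.
Risk difference = 0.151282 − 0.481481 = -0.330199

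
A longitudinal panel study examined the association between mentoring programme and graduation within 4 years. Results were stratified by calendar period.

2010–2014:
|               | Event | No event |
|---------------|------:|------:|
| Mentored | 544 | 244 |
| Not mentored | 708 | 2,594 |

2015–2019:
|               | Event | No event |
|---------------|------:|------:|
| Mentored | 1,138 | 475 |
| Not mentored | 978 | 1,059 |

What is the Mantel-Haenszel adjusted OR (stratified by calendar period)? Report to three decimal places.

OR_MH = Σ(aᵢdᵢ/nᵢ) / Σ(bᵢcᵢ/nᵢ), where nᵢ is the stratum total.
Stratum 1 (2010–2014): n = 4090; a·d/n = 544·2594/4090 = 345.0210; b·c/n = 244·708/4090 = 42.2377
Stratum 2 (2015–2019): n = 3650; a·d/n = 1138·1059/3650 = 330.1759; b·c/n = 475·978/3650 = 127.2740
OR_MH = (345.0210 + 330.1759) / (42.2377 + 127.2740) = 675.1969 / 169.5116 = 3.98319

3.983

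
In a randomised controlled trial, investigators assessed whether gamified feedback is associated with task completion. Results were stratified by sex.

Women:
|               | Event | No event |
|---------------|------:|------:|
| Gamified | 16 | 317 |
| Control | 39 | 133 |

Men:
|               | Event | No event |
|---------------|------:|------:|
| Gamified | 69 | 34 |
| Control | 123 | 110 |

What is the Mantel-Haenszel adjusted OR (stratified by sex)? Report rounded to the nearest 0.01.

OR_MH = Σ(aᵢdᵢ/nᵢ) / Σ(bᵢcᵢ/nᵢ), where nᵢ is the stratum total.
Stratum 1 (Women): n = 505; a·d/n = 16·133/505 = 4.2139; b·c/n = 317·39/505 = 24.4812
Stratum 2 (Men): n = 336; a·d/n = 69·110/336 = 22.5893; b·c/n = 34·123/336 = 12.4464
OR_MH = (4.2139 + 22.5893) / (24.4812 + 12.4464) = 26.8031 / 36.9276 = 0.72583

0.73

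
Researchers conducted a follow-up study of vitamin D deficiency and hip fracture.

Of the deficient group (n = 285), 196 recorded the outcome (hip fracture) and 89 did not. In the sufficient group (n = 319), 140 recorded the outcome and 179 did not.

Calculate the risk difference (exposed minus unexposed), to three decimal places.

From the description: a = 196, b = 89, c = 140, d = 179.
Risk in exposed = 196/285 = 0.687719; risk in unexposed = 140/319 = 0.438871.
Risk difference = 0.687719 − 0.438871 = 0.248848

0.249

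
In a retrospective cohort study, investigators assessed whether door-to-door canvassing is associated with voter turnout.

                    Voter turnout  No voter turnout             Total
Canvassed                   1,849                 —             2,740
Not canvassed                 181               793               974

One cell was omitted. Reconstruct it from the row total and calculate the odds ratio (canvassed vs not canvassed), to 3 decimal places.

9.092

The missing cell is in the exposed row: 2740 − 1849 = 891.
So a = 1849, b = 891, c = 181, d = 793.
OR = (a·d)/(b·c) = (1849 × 793) / (891 × 181) = 1466257 / 161271 = 9.09188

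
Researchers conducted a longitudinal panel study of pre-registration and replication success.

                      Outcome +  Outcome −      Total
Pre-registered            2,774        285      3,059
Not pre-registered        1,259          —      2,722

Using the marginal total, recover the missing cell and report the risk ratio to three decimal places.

The missing cell is in the unexposed row: 2722 − 1259 = 1463.
So a = 2774, b = 285, c = 1259, d = 1463.
RR = [a/(a+b)] / [c/(c+d)] = (2774/3059) / (1259/2722) = 0.90683/0.46253 = 1.96060

1.961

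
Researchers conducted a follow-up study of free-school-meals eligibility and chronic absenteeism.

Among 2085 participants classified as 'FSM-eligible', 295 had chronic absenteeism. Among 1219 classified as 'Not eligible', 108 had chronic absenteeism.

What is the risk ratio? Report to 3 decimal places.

From the description: a = 295, b = 1790, c = 108, d = 1111.
Risk in exposed = 295/2085 = 0.14149; risk in unexposed = 108/1219 = 0.08860.
RR = 0.14149 / 0.08860 = 1.59697
The risk among the exposed is 1.60 times that among the unexposed.

1.597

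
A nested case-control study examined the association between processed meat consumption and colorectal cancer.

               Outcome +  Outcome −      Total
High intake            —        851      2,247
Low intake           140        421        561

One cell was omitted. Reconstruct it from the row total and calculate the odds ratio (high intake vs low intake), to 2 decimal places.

The missing cell is in the exposed row: 2247 − 851 = 1396.
So a = 1396, b = 851, c = 140, d = 421.
OR = (a·d)/(b·c) = (1396 × 421) / (851 × 140) = 587716 / 119140 = 4.93299

4.93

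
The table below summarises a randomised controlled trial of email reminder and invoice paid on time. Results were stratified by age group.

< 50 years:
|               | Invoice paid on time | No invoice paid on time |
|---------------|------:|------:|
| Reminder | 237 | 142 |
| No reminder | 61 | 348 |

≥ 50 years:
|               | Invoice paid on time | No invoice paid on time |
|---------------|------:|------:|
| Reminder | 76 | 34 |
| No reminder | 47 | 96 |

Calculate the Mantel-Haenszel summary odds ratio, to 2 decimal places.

OR_MH = Σ(aᵢdᵢ/nᵢ) / Σ(bᵢcᵢ/nᵢ), where nᵢ is the stratum total.
Stratum 1 (< 50 years): n = 788; a·d/n = 237·348/788 = 104.6650; b·c/n = 142·61/788 = 10.9924
Stratum 2 (≥ 50 years): n = 253; a·d/n = 76·96/253 = 28.8379; b·c/n = 34·47/253 = 6.3162
OR_MH = (104.6650 + 28.8379) / (10.9924 + 6.3162) = 133.5029 / 17.3086 = 7.71310

7.71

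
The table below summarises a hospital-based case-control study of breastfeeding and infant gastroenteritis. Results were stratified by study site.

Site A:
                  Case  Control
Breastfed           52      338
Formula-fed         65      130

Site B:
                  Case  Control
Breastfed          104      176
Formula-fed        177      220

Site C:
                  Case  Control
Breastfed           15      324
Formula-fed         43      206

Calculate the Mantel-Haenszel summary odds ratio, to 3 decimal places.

0.472

OR_MH = Σ(aᵢdᵢ/nᵢ) / Σ(bᵢcᵢ/nᵢ), where nᵢ is the stratum total.
Stratum 1 (Site A): n = 585; a·d/n = 52·130/585 = 11.5556; b·c/n = 338·65/585 = 37.5556
Stratum 2 (Site B): n = 677; a·d/n = 104·220/677 = 33.7962; b·c/n = 176·177/677 = 46.0148
Stratum 3 (Site C): n = 588; a·d/n = 15·206/588 = 5.2551; b·c/n = 324·43/588 = 23.6939
OR_MH = (11.5556 + 33.7962 + 5.2551) / (37.5556 + 46.0148 + 23.6939) = 50.6068 / 107.2642 = 0.47180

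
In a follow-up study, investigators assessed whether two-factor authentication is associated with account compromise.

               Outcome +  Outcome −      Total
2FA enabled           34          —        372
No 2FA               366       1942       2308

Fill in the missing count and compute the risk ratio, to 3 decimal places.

The missing cell is in the exposed row: 372 − 34 = 338.
So a = 34, b = 338, c = 366, d = 1942.
RR = [a/(a+b)] / [c/(c+d)] = (34/372) / (366/2308) = 0.09140/0.15858 = 0.57636

0.576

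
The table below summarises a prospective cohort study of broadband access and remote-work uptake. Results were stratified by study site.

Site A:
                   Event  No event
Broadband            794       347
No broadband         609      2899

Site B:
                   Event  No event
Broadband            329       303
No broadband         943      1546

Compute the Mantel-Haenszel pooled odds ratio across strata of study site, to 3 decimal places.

OR_MH = Σ(aᵢdᵢ/nᵢ) / Σ(bᵢcᵢ/nᵢ), where nᵢ is the stratum total.
Stratum 1 (Site A): n = 4649; a·d/n = 794·2899/4649 = 495.1185; b·c/n = 347·609/4649 = 45.4556
Stratum 2 (Site B): n = 3121; a·d/n = 329·1546/3121 = 162.9715; b·c/n = 303·943/3121 = 91.5505
OR_MH = (495.1185 + 162.9715) / (45.4556 + 91.5505) = 658.0900 / 137.0060 = 4.80336

4.803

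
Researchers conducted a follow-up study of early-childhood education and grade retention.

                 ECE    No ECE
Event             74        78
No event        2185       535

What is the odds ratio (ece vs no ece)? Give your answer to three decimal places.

0.232

Reading the table with exposure as columns: a = 74 (ECE, case), b = 2185 (ECE, non-case), c = 78 (No ECE, case), d = 535.
OR = (a·d)/(b·c) = (74 × 535) / (2185 × 78) = 39590 / 170430 = 0.23229
Exposure is associated with lower odds of grade retention (OR = 0.23 < 1).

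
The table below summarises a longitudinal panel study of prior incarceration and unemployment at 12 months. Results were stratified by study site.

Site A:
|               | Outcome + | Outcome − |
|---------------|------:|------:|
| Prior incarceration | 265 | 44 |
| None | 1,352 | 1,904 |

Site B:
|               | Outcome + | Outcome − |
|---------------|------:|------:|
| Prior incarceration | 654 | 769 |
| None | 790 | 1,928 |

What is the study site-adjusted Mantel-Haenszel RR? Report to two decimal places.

1.73

RR_MH = Σ(aᵢ·n₀ᵢ/nᵢ) / Σ(cᵢ·n₁ᵢ/nᵢ), with n₁ᵢ = aᵢ+bᵢ (exposed), n₀ᵢ = cᵢ+dᵢ (unexposed), nᵢ = n₁ᵢ+n₀ᵢ.
Stratum 1 (Site A): n₁ = 309, n₀ = 3256, n = 3565; a·n₀/n = 265·3256/3565 = 242.0309; c·n₁/n = 1352·309/3565 = 117.1860
Stratum 2 (Site B): n₁ = 1423, n₀ = 2718, n = 4141; a·n₀/n = 654·2718/4141 = 429.2615; c·n₁/n = 790·1423/4141 = 271.4731
RR_MH = (242.0309 + 429.2615) / (117.1860 + 271.4731) = 671.2924 / 388.6590 = 1.72720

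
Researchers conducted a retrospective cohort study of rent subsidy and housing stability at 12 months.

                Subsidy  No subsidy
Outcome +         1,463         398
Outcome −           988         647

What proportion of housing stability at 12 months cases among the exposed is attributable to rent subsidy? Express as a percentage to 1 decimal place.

36.2

Reading the table with exposure as columns: a = 1463 (Subsidy, case), b = 988 (Subsidy, non-case), c = 398 (No subsidy, case), d = 647.
Risk in exposed = 1463/2451 = 0.59690; risk in unexposed = 398/1045 = 0.38086.
RR = 0.59690/0.38086 = 1.56724
AR% = (RR − 1)/RR × 100 = (1.56724 − 1)/1.56724 × 100 = 36.1934%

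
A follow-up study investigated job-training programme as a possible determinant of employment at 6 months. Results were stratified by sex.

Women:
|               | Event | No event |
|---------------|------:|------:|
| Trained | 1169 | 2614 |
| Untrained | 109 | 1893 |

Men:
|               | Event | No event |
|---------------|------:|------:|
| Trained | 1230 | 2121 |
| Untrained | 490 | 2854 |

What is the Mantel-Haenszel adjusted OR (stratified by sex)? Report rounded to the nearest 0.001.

4.435

OR_MH = Σ(aᵢdᵢ/nᵢ) / Σ(bᵢcᵢ/nᵢ), where nᵢ is the stratum total.
Stratum 1 (Women): n = 5785; a·d/n = 1169·1893/5785 = 382.5267; b·c/n = 2614·109/5785 = 49.2525
Stratum 2 (Men): n = 6695; a·d/n = 1230·2854/6695 = 524.3346; b·c/n = 2121·490/6695 = 155.2338
OR_MH = (382.5267 + 524.3346) / (49.2525 + 155.2338) = 906.8613 / 204.4863 = 4.43483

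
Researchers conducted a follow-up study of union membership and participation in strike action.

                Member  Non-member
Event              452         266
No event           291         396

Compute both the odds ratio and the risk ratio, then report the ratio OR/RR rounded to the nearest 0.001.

Reading the table with exposure as columns: a = 452 (Member, case), b = 291 (Member, non-case), c = 266 (Non-member, case), d = 396.
OR = (452·396)/(291·266) = 178992/77406 = 2.31238
Risk in exposed = 452/743 = 0.60834; risk in unexposed = 266/662 = 0.40181; RR = 1.51400
OR/RR = 2.31238 / 1.51400 = 1.52733
The outcome is not rare, so the OR lies further from 1 than the RR.

1.527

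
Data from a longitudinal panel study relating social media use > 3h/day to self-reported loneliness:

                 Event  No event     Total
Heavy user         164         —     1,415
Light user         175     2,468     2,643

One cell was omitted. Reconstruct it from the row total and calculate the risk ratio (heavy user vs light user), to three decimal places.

1.750

The missing cell is in the exposed row: 1415 − 164 = 1251.
So a = 164, b = 1251, c = 175, d = 2468.
RR = [a/(a+b)] / [c/(c+d)] = (164/1415) / (175/2643) = 0.11590/0.06621 = 1.75044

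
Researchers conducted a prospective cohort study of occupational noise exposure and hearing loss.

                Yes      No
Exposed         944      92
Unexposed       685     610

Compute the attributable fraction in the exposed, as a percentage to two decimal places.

41.95

Cells: a = 944, b = 92, c = 685, d = 610.
Risk in exposed = 944/1036 = 0.91120; risk in unexposed = 685/1295 = 0.52896.
RR = 0.91120/0.52896 = 1.72263
AR% = (RR − 1)/RR × 100 = (1.72263 − 1)/1.72263 × 100 = 41.9492%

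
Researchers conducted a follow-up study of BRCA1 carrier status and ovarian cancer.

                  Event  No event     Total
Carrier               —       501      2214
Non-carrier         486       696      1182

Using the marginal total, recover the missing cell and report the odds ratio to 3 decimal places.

The missing cell is in the exposed row: 2214 − 501 = 1713.
So a = 1713, b = 501, c = 486, d = 696.
OR = (a·d)/(b·c) = (1713 × 696) / (501 × 486) = 1192248 / 243486 = 4.89658

4.897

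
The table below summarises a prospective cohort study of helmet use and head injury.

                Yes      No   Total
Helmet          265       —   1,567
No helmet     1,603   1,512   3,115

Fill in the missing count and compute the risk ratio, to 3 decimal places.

The missing cell is in the exposed row: 1567 − 265 = 1302.
So a = 265, b = 1302, c = 1603, d = 1512.
RR = [a/(a+b)] / [c/(c+d)] = (265/1567) / (1603/3115) = 0.16911/0.51461 = 0.32863

0.329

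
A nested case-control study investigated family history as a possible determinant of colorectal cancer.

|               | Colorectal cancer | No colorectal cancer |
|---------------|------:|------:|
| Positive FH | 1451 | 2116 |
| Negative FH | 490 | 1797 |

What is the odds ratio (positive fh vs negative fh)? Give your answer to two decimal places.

Cells: a = 1451, b = 2116, c = 490, d = 1797.
OR = (a·d)/(b·c) = (1451 × 1797) / (2116 × 490) = 2607447 / 1036840 = 2.51480
The odds of colorectal cancer are about 2.51 times as high in the positive fh group.

2.51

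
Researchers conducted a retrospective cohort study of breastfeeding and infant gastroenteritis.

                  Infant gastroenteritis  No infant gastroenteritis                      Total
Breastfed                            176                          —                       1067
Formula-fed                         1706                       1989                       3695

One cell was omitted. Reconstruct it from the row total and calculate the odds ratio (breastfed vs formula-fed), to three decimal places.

The missing cell is in the exposed row: 1067 − 176 = 891.
So a = 176, b = 891, c = 1706, d = 1989.
OR = (a·d)/(b·c) = (176 × 1989) / (891 × 1706) = 350064 / 1520046 = 0.23030

0.230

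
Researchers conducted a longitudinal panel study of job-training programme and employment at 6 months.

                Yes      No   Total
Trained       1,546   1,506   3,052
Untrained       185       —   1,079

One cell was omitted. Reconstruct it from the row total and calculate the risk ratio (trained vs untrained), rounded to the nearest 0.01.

The missing cell is in the unexposed row: 1079 − 185 = 894.
So a = 1546, b = 1506, c = 185, d = 894.
RR = [a/(a+b)] / [c/(c+d)] = (1546/3052) / (185/1079) = 0.50655/0.17146 = 2.95444

2.95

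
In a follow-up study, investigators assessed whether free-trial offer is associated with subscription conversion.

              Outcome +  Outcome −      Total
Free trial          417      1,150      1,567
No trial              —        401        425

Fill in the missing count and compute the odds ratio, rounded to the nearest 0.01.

The missing cell is in the unexposed row: 425 − 401 = 24.
So a = 417, b = 1150, c = 24, d = 401.
OR = (a·d)/(b·c) = (417 × 401) / (1150 × 24) = 167217 / 27600 = 6.05859

6.06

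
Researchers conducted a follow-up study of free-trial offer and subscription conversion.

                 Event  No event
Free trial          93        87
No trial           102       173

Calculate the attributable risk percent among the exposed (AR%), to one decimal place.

Cells: a = 93, b = 87, c = 102, d = 173.
Risk in exposed = 93/180 = 0.51667; risk in unexposed = 102/275 = 0.37091.
RR = 0.51667/0.37091 = 1.39297
AR% = (RR − 1)/RR × 100 = (1.39297 − 1)/1.39297 × 100 = 28.2111%

28.2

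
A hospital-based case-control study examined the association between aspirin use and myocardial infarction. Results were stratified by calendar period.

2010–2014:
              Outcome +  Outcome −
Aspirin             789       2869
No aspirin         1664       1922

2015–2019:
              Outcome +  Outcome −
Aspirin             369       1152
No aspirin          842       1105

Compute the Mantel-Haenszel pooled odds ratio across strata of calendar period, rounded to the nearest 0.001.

0.348

OR_MH = Σ(aᵢdᵢ/nᵢ) / Σ(bᵢcᵢ/nᵢ), where nᵢ is the stratum total.
Stratum 1 (2010–2014): n = 7244; a·d/n = 789·1922/7244 = 209.3399; b·c/n = 2869·1664/7244 = 659.0304
Stratum 2 (2015–2019): n = 3468; a·d/n = 369·1105/3468 = 117.5735; b·c/n = 1152·842/3468 = 279.6955
OR_MH = (209.3399 + 117.5735) / (659.0304 + 279.6955) = 326.9134 / 938.7259 = 0.34825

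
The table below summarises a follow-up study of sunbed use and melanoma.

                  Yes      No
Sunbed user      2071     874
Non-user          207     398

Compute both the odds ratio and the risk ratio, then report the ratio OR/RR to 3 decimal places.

2.217

Cells: a = 2071, b = 874, c = 207, d = 398.
OR = (2071·398)/(874·207) = 824258/180918 = 4.55598
Risk in exposed = 2071/2945 = 0.70323; risk in unexposed = 207/605 = 0.34215; RR = 2.05532
OR/RR = 4.55598 / 2.05532 = 2.21667
The outcome is not rare, so the OR lies further from 1 than the RR.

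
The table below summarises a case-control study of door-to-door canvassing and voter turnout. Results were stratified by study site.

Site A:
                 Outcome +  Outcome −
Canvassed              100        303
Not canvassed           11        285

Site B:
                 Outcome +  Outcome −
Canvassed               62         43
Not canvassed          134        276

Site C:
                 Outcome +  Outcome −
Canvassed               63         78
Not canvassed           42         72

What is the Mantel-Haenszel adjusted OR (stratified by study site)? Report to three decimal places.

OR_MH = Σ(aᵢdᵢ/nᵢ) / Σ(bᵢcᵢ/nᵢ), where nᵢ is the stratum total.
Stratum 1 (Site A): n = 699; a·d/n = 100·285/699 = 40.7725; b·c/n = 303·11/699 = 4.7682
Stratum 2 (Site B): n = 515; a·d/n = 62·276/515 = 33.2272; b·c/n = 43·134/515 = 11.1883
Stratum 3 (Site C): n = 255; a·d/n = 63·72/255 = 17.7882; b·c/n = 78·42/255 = 12.8471
OR_MH = (40.7725 + 33.2272 + 17.7882) / (4.7682 + 11.1883 + 12.8471) = 91.7880 / 28.8036 = 3.18668

3.187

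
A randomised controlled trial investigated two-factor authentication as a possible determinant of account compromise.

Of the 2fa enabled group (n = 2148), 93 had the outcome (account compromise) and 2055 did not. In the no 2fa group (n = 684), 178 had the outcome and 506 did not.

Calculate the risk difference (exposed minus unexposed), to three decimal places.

-0.217

From the description: a = 93, b = 2055, c = 178, d = 506.
Risk in exposed = 93/2148 = 0.043296; risk in unexposed = 178/684 = 0.260234.
Risk difference = 0.043296 − 0.260234 = -0.216938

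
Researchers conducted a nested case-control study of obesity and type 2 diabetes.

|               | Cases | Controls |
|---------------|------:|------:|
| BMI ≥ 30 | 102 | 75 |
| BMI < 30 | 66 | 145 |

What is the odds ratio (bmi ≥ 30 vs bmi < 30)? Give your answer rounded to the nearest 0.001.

Cells: a = 102, b = 75, c = 66, d = 145.
OR = (a·d)/(b·c) = (102 × 145) / (75 × 66) = 14790 / 4950 = 2.98788
The odds of type 2 diabetes are about 2.99 times as high in the bmi ≥ 30 group.

2.988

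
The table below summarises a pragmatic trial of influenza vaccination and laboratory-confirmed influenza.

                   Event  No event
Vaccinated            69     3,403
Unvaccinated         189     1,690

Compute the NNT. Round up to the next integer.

Risk in treated group = 69/3472 = 0.01987; risk in control = 189/1879 = 0.10059.
Absolute risk reduction = 0.10059 − 0.01987 = 0.08071
NNT = 1 / ARR = 1 / 0.08071 = 12.390 → round up → 13

13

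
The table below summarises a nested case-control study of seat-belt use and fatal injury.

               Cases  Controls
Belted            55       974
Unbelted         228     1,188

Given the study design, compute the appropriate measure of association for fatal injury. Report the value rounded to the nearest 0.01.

Cells: a = 55, b = 974, c = 228, d = 1188.
This is a nested case-control study: participants were sampled on outcome status, so risks in the source population cannot be estimated directly — relative risk is not valid here. The odds ratio is the appropriate measure.
OR = (a·d)/(b·c) = (55 × 1188) / (974 × 228) = 65340 / 222072 = 0.29423

0.29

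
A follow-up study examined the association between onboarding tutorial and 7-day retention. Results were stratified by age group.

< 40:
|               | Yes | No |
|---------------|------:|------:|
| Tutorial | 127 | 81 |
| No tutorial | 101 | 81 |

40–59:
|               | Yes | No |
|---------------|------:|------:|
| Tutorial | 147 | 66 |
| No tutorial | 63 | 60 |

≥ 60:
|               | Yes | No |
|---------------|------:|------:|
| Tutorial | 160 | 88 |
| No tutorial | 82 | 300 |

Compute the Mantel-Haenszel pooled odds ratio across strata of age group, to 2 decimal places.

2.88

OR_MH = Σ(aᵢdᵢ/nᵢ) / Σ(bᵢcᵢ/nᵢ), where nᵢ is the stratum total.
Stratum 1 (< 40): n = 390; a·d/n = 127·81/390 = 26.3769; b·c/n = 81·101/390 = 20.9769
Stratum 2 (40–59): n = 336; a·d/n = 147·60/336 = 26.2500; b·c/n = 66·63/336 = 12.3750
Stratum 3 (≥ 60): n = 630; a·d/n = 160·300/630 = 76.1905; b·c/n = 88·82/630 = 11.4540
OR_MH = (26.3769 + 26.2500 + 76.1905) / (20.9769 + 12.3750 + 11.4540) = 128.8174 / 44.8059 = 2.87501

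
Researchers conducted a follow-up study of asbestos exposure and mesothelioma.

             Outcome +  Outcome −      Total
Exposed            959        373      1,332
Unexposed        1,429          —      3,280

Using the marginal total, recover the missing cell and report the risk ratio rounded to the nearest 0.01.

The missing cell is in the unexposed row: 3280 − 1429 = 1851.
So a = 959, b = 373, c = 1429, d = 1851.
RR = [a/(a+b)] / [c/(c+d)] = (959/1332) / (1429/3280) = 0.71997/0.43567 = 1.65256

1.65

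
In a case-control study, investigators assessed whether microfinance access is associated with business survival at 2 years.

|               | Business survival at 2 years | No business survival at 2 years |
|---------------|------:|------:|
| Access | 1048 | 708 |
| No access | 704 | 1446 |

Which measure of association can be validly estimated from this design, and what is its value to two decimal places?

Cells: a = 1048, b = 708, c = 704, d = 1446.
This is a case-control study: participants were sampled on outcome status, so risks in the source population cannot be estimated directly — relative risk is not valid here. The odds ratio is the appropriate measure.
OR = (a·d)/(b·c) = (1048 × 1446) / (708 × 704) = 1515408 / 498432 = 3.04035

3.04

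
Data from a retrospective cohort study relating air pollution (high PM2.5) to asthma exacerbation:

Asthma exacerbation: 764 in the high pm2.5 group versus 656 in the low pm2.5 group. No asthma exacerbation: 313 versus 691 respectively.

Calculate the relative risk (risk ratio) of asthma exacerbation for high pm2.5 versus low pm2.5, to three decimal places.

1.457

From the description: a = 764, b = 313, c = 656, d = 691.
Risk in exposed = 764/1077 = 0.70938; risk in unexposed = 656/1347 = 0.48701.
RR = 0.70938 / 0.48701 = 1.45660
The risk among the exposed is 1.46 times that among the unexposed.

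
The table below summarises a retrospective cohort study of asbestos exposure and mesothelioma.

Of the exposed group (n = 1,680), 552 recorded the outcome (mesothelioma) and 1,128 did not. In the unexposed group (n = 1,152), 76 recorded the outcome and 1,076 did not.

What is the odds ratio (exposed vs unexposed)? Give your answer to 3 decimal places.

From the description: a = 552, b = 1128, c = 76, d = 1076.
OR = (a·d)/(b·c) = (552 × 1076) / (1128 × 76) = 593952 / 85728 = 6.92833
The odds of mesothelioma are about 6.93 times as high in the exposed group.

6.928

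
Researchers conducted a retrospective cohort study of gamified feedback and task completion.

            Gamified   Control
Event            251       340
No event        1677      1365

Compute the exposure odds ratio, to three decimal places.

0.601

Reading the table with exposure as columns: a = 251 (Gamified, case), b = 1677 (Gamified, non-case), c = 340 (Control, case), d = 1365.
OR = (a·d)/(b·c) = (251 × 1365) / (1677 × 340) = 342615 / 570180 = 0.60089
Exposure is associated with lower odds of task completion (OR = 0.60 < 1).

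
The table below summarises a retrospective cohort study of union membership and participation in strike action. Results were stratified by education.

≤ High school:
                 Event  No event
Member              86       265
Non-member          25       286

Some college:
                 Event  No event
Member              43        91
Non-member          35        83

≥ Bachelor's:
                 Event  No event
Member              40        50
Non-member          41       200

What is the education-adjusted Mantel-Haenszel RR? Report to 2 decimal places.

RR_MH = Σ(aᵢ·n₀ᵢ/nᵢ) / Σ(cᵢ·n₁ᵢ/nᵢ), with n₁ᵢ = aᵢ+bᵢ (exposed), n₀ᵢ = cᵢ+dᵢ (unexposed), nᵢ = n₁ᵢ+n₀ᵢ.
Stratum 1 (≤ High school): n₁ = 351, n₀ = 311, n = 662; a·n₀/n = 86·311/662 = 40.4018; c·n₁/n = 25·351/662 = 13.2553
Stratum 2 (Some college): n₁ = 134, n₀ = 118, n = 252; a·n₀/n = 43·118/252 = 20.1349; c·n₁/n = 35·134/252 = 18.6111
Stratum 3 (≥ Bachelor's): n₁ = 90, n₀ = 241, n = 331; a·n₀/n = 40·241/331 = 29.1239; c·n₁/n = 41·90/331 = 11.1480
RR_MH = (40.4018 + 20.1349 + 29.1239) / (13.2553 + 18.6111 + 11.1480) = 89.6606 / 43.0144 = 2.08443

2.08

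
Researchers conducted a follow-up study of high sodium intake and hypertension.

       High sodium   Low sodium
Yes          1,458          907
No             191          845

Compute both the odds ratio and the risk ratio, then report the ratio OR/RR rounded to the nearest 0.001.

4.164

Reading the table with exposure as columns: a = 1458 (High sodium, case), b = 191 (High sodium, non-case), c = 907 (Low sodium, case), d = 845.
OR = (1458·845)/(191·907) = 1232010/173237 = 7.11170
Risk in exposed = 1458/1649 = 0.88417; risk in unexposed = 907/1752 = 0.51769; RR = 1.70790
OR/RR = 7.11170 / 1.70790 = 4.16399
The outcome is not rare, so the OR lies further from 1 than the RR.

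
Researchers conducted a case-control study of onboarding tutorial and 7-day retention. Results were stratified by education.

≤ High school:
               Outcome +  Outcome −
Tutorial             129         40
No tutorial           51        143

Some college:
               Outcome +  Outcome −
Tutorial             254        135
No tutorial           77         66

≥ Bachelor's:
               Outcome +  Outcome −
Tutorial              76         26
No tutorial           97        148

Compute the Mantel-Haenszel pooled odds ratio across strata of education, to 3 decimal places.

OR_MH = Σ(aᵢdᵢ/nᵢ) / Σ(bᵢcᵢ/nᵢ), where nᵢ is the stratum total.
Stratum 1 (≤ High school): n = 363; a·d/n = 129·143/363 = 50.8182; b·c/n = 40·51/363 = 5.6198
Stratum 2 (Some college): n = 532; a·d/n = 254·66/532 = 31.5113; b·c/n = 135·77/532 = 19.5395
Stratum 3 (≥ Bachelor's): n = 347; a·d/n = 76·148/347 = 32.4150; b·c/n = 26·97/347 = 7.2680
OR_MH = (50.8182 + 31.5113 + 32.4150) / (5.6198 + 19.5395 + 7.2680) = 114.7444 / 32.4273 = 3.53851

3.539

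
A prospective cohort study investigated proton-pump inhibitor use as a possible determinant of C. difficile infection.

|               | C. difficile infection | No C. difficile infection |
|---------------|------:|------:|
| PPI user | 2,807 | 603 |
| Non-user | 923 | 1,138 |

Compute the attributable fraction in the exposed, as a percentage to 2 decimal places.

Cells: a = 2807, b = 603, c = 923, d = 1138.
Risk in exposed = 2807/3410 = 0.82317; risk in unexposed = 923/2061 = 0.44784.
RR = 0.82317/0.44784 = 1.83808
AR% = (RR − 1)/RR × 100 = (1.83808 − 1)/1.83808 × 100 = 45.5954%

45.60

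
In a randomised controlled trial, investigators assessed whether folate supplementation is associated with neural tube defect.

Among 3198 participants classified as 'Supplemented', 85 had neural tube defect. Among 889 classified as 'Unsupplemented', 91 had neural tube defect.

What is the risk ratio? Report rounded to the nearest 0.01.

0.26

From the description: a = 85, b = 3113, c = 91, d = 798.
Risk in exposed = 85/3198 = 0.02658; risk in unexposed = 91/889 = 0.10236.
RR = 0.02658 / 0.10236 = 0.25966
The risk is 74% lower among the exposed than among the unexposed.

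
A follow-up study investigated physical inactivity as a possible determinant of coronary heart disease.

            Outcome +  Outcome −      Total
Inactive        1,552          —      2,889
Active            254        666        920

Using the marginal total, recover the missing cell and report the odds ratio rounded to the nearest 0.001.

3.044

The missing cell is in the exposed row: 2889 − 1552 = 1337.
So a = 1552, b = 1337, c = 254, d = 666.
OR = (a·d)/(b·c) = (1552 × 666) / (1337 × 254) = 1033632 / 339598 = 3.04369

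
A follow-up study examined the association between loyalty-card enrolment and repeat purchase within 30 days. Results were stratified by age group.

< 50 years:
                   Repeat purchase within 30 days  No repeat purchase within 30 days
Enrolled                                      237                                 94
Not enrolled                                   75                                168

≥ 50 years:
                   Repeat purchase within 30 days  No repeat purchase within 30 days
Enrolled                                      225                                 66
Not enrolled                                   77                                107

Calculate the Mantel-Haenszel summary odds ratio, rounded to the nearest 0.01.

5.22

OR_MH = Σ(aᵢdᵢ/nᵢ) / Σ(bᵢcᵢ/nᵢ), where nᵢ is the stratum total.
Stratum 1 (< 50 years): n = 574; a·d/n = 237·168/574 = 69.3659; b·c/n = 94·75/574 = 12.2822
Stratum 2 (≥ 50 years): n = 475; a·d/n = 225·107/475 = 50.6842; b·c/n = 66·77/475 = 10.6989
OR_MH = (69.3659 + 50.6842) / (12.2822 + 10.6989) = 120.0501 / 22.9812 = 5.22384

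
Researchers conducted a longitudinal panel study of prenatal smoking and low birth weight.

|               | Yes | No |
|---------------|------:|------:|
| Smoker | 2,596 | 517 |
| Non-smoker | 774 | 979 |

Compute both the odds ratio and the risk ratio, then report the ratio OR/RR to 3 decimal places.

3.363

Cells: a = 2596, b = 517, c = 774, d = 979.
OR = (2596·979)/(517·774) = 2541484/400158 = 6.35120
Risk in exposed = 2596/3113 = 0.83392; risk in unexposed = 774/1753 = 0.44153; RR = 1.88872
OR/RR = 6.35120 / 1.88872 = 3.36271
The outcome is not rare, so the OR lies further from 1 than the RR.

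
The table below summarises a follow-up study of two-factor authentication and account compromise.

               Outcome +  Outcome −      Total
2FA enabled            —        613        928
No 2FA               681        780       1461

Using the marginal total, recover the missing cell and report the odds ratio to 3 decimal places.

The missing cell is in the exposed row: 928 − 613 = 315.
So a = 315, b = 613, c = 681, d = 780.
OR = (a·d)/(b·c) = (315 × 780) / (613 × 681) = 245700 / 417453 = 0.58857

0.589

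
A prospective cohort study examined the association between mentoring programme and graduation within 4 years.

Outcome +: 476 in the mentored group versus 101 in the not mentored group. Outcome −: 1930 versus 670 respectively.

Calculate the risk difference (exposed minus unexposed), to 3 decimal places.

From the description: a = 476, b = 1930, c = 101, d = 670.
Risk in exposed = 476/2406 = 0.197839; risk in unexposed = 101/771 = 0.130999.
Risk difference = 0.197839 − 0.130999 = 0.066840

0.067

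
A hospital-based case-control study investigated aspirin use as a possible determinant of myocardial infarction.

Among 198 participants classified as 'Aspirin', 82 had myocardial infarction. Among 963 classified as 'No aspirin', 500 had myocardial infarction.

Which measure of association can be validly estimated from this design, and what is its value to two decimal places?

0.65

From the description: a = 82, b = 116, c = 500, d = 463.
This is a hospital-based case-control study: participants were sampled on outcome status, so risks in the source population cannot be estimated directly — relative risk is not valid here. The odds ratio is the appropriate measure.
OR = (a·d)/(b·c) = (82 × 463) / (116 × 500) = 37966 / 58000 = 0.65459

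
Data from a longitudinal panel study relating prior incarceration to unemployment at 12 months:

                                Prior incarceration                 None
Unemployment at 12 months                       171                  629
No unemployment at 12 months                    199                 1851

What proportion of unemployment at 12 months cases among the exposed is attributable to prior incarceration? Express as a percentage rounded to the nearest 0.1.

45.1

Reading the table with exposure as columns: a = 171 (Prior incarceration, case), b = 199 (Prior incarceration, non-case), c = 629 (None, case), d = 1851.
Risk in exposed = 171/370 = 0.46216; risk in unexposed = 629/2480 = 0.25363.
RR = 0.46216/0.25363 = 1.82220
AR% = (RR − 1)/RR × 100 = (1.82220 − 1)/1.82220 × 100 = 45.1212%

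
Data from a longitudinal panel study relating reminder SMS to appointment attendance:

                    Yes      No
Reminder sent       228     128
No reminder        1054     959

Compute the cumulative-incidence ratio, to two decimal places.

Cells: a = 228, b = 128, c = 1054, d = 959.
Risk in exposed = 228/356 = 0.64045; risk in unexposed = 1054/2013 = 0.52360.
RR = 0.64045 / 0.52360 = 1.22317
The risk among the exposed is 1.22 times that among the unexposed.

1.22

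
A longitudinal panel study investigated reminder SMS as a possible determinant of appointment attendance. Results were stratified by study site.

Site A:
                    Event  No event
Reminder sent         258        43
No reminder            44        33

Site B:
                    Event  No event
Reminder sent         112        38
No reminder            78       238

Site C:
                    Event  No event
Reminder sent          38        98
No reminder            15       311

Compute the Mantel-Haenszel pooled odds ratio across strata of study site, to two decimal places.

7.24

OR_MH = Σ(aᵢdᵢ/nᵢ) / Σ(bᵢcᵢ/nᵢ), where nᵢ is the stratum total.
Stratum 1 (Site A): n = 378; a·d/n = 258·33/378 = 22.5238; b·c/n = 43·44/378 = 5.0053
Stratum 2 (Site B): n = 466; a·d/n = 112·238/466 = 57.2017; b·c/n = 38·78/466 = 6.3605
Stratum 3 (Site C): n = 462; a·d/n = 38·311/462 = 25.5801; b·c/n = 98·15/462 = 3.1818
OR_MH = (22.5238 + 57.2017 + 25.5801) / (5.0053 + 6.3605 + 3.1818) = 105.3056 / 14.5476 = 7.23868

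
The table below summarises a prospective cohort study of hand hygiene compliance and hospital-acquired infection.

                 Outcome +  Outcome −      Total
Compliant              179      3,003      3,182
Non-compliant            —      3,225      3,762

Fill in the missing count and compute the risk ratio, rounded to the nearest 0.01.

0.39

The missing cell is in the unexposed row: 3762 − 3225 = 537.
So a = 179, b = 3003, c = 537, d = 3225.
RR = [a/(a+b)] / [c/(c+d)] = (179/3182) / (537/3762) = 0.05625/0.14274 = 0.39409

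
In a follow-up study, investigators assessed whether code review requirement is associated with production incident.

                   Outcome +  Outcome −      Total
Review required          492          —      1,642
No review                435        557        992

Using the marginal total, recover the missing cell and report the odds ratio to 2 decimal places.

The missing cell is in the exposed row: 1642 − 492 = 1150.
So a = 492, b = 1150, c = 435, d = 557.
OR = (a·d)/(b·c) = (492 × 557) / (1150 × 435) = 274044 / 500250 = 0.54781

0.55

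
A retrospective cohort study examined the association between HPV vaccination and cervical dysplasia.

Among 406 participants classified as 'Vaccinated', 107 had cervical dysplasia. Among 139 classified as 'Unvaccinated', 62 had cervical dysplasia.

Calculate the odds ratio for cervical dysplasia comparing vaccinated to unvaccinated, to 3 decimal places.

0.444

From the description: a = 107, b = 299, c = 62, d = 77.
OR = (a·d)/(b·c) = (107 × 77) / (299 × 62) = 8239 / 18538 = 0.44444
Exposure is associated with lower odds of cervical dysplasia (OR = 0.44 < 1).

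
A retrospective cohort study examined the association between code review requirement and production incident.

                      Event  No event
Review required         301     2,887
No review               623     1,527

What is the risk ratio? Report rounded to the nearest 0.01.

0.33

Cells: a = 301, b = 2887, c = 623, d = 1527.
Risk in exposed = 301/3188 = 0.09442; risk in unexposed = 623/2150 = 0.28977.
RR = 0.09442 / 0.28977 = 0.32584
The risk is 67% lower among the exposed than among the unexposed.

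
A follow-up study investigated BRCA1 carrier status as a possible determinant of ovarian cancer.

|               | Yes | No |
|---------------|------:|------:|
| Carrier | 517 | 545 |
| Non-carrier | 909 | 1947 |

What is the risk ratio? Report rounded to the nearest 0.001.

Cells: a = 517, b = 545, c = 909, d = 1947.
Risk in exposed = 517/1062 = 0.48682; risk in unexposed = 909/2856 = 0.31828.
RR = 0.48682 / 0.31828 = 1.52954
The risk among the exposed is 1.53 times that among the unexposed.

1.530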